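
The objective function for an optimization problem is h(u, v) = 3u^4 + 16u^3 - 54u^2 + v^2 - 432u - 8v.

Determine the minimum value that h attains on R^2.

h(u,v) separates as P(u) + Q(v), so its minimum is min P + min Q.
P'(u) = 12(u - 3)(u + 3)(u + 4) vanishes at u ∈ {-4, -3, 3}; Q'(v) = 2v - 8 vanishes at v ∈ {4}.
Local minima of P (where P''>0): P(-4)=608, P(3)=-1107. Local minima of Q: Q(4)=-16.
So the global minimum of h is P(3) + Q(4) = -1107 − 16 = -1123, attained at (3, 4).

-1123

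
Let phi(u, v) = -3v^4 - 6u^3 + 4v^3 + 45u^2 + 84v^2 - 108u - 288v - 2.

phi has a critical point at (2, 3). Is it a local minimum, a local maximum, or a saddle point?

The mixed partial ∂²phi/∂u∂v is 0, so the Hessian at any point is diag(phi_uu, phi_vv) = diag(18(-2u + 5), 12(-3v^2 + 2v + 14)).
At (2, 3): H = diag(18, -84).
The eigenvalues have opposite signs, so H is indefinite: a saddle point.

saddle point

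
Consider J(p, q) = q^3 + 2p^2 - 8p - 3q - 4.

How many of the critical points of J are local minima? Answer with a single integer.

1

J separates as a function of p plus a function of q, so ∇J=0 decouples.
∂J/∂p = 4(p - 2) = 0 at p ∈ {2}; ∂J/∂q = 3(q - 1)(q + 1) = 0 at q ∈ {-1, 1}.
The Hessian is diagonal: diag(J_pp, J_qq). Second derivatives: J_pp(2)=4; J_qq(-1)=-6, J_qq(1)=6.
Local minima occur where both diagonal entries positive: (2, 1). Count: 1.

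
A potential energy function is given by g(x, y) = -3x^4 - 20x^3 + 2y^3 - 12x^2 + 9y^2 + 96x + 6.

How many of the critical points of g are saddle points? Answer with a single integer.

3

g separates as a function of x plus a function of y, so ∇g=0 decouples.
∂g/∂x = -12(x - 1)(x + 2)(x + 4) = 0 at x ∈ {-4, -2, 1}; ∂g/∂y = 6y(y + 3) = 0 at y ∈ {-3, 0}.
The Hessian is diagonal: diag(g_xx, g_yy). Second derivatives: g_xx(-4)=-120, g_xx(-2)=72, g_xx(1)=-180; g_yy(-3)=-18, g_yy(0)=18.
Saddle points occur where the two diagonal entries have opposite signs: (-4, 0), (-2, -3), (1, 0). Count: 3.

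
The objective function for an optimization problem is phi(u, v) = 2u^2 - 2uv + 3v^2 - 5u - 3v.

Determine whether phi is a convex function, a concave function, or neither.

phi is quadratic, so its Hessian is the constant matrix H = [[4, -2], [-2, 6]].
det(H) = 20, tr(H) = 10.
det(H) > 0 and tr(H) > 0, so H is positive definite everywhere: convex.

convex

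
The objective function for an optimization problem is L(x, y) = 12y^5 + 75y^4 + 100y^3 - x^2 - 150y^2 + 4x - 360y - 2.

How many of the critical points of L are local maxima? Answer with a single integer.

L separates as a function of x plus a function of y, so ∇L=0 decouples.
∂L/∂x = -2(x - 2) = 0 at x ∈ {2}; ∂L/∂y = 60(y - 1)(y + 1)(y + 2)(y + 3) = 0 at y ∈ {-3, -2, -1, 1}.
The Hessian is diagonal: diag(L_xx, L_yy). Second derivatives: L_xx(2)=-2; L_yy(-3)=-480, L_yy(-2)=180, L_yy(-1)=-240, L_yy(1)=1440.
Local maxima occur where both diagonal entries negative: (2, -3), (2, -1). Count: 2.

2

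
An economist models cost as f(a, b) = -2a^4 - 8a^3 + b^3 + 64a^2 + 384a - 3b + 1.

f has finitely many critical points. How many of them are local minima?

f separates as a function of a plus a function of b, so ∇f=0 decouples.
∂f/∂a = -8(a - 4)(a + 3)(a + 4) = 0 at a ∈ {-4, -3, 4}; ∂f/∂b = 3(b - 1)(b + 1) = 0 at b ∈ {-1, 1}.
The Hessian is diagonal: diag(f_aa, f_bb). Second derivatives: f_aa(-4)=-64, f_aa(-3)=56, f_aa(4)=-448; f_bb(-1)=-6, f_bb(1)=6.
Local minima occur where both diagonal entries positive: (-3, 1). Count: 1.

1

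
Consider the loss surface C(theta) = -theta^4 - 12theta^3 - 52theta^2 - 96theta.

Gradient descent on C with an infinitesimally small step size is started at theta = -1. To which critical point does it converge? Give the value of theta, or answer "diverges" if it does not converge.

C'(theta) = -4(theta + 2)(theta + 3)(theta + 4), so C'(-1) = -24.
Gradient descent moves in the -C' direction, i.e. theta is increasing.
There is no critical point above theta=-1, and C' keeps the same sign, so the iterate runs off to +∞.

diverges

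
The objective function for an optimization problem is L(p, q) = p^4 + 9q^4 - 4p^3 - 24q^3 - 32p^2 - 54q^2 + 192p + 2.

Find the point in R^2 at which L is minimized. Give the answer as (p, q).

L(p,q) separates as A(p) + B(q) + 2, so its minimum is min A + min B + 2.
A'(p) = 4(p - 4)(p - 3)(p + 4) vanishes at p ∈ {-4, 3, 4}; B'(q) = 36q(q - 3)(q + 1) vanishes at q ∈ {-1, 0, 3}.
Local minima of A (where A''>0): A(-4)=-768, A(4)=256. Local minima of B: B(-1)=-21, B(3)=-405.
So the global minimum of L is A(-4) + B(3) + 2 = -768 − 405 + 2 = -1171, attained at (-4, 3).

(-4, 3)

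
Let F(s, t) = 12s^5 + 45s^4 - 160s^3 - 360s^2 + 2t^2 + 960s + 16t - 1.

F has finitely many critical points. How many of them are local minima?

2

F separates as a function of s plus a function of t, so ∇F=0 decouples.
∂F/∂s = 60(s - 2)(s - 1)(s + 2)(s + 4) = 0 at s ∈ {-4, -2, 1, 2}; ∂F/∂t = 4(t + 4) = 0 at t ∈ {-4}.
The Hessian is diagonal: diag(F_ss, F_tt). Second derivatives: F_ss(-4)=-3600, F_ss(-2)=1440, F_ss(1)=-900, F_ss(2)=1440; F_tt(-4)=4.
Local minima occur where both diagonal entries positive: (-2, -4), (2, -4). Count: 2.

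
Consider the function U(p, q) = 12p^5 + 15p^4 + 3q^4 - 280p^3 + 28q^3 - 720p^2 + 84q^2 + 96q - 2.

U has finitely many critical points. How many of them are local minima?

4

U separates as a function of p plus a function of q, so ∇U=0 decouples.
∂U/∂p = 60p(p - 4)(p + 2)(p + 3) = 0 at p ∈ {-3, -2, 0, 4}; ∂U/∂q = 12(q + 1)(q + 2)(q + 4) = 0 at q ∈ {-4, -2, -1}.
The Hessian is diagonal: diag(U_pp, U_qq). Second derivatives: U_pp(-3)=-1260, U_pp(-2)=720, U_pp(0)=-1440, U_pp(4)=10080; U_qq(-4)=72, U_qq(-2)=-24, U_qq(-1)=36.
Local minima occur where both diagonal entries positive: (-2, -4), (-2, -1), (4, -4), (4, -1). Count: 4.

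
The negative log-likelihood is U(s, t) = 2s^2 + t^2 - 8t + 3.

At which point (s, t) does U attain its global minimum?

(0, 4)

U(s,t) separates as P(s) + Q(t) + 3, so its minimum is min P + min Q + 3.
P'(s) = 4s vanishes at s ∈ {0}; Q'(t) = 2(t - 4) vanishes at t ∈ {4}.
Local minima of P (where P''>0): P(0)=0. Local minima of Q: Q(4)=-16.
So the global minimum of U is P(0) + Q(4) + 3 = 0 − 16 + 3 = -13, attained at (0, 4).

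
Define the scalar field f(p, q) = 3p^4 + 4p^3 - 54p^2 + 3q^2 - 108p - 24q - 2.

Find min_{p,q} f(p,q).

-509

f(p,q) separates as A(p) + B(q) − 2, so its minimum is min A + min B − 2.
A'(p) = 12(p - 3)(p + 1)(p + 3) vanishes at p ∈ {-3, -1, 3}; B'(q) = 6q - 24 vanishes at q ∈ {4}.
Local minima of A (where A''>0): A(-3)=-27, A(3)=-459. Local minima of B: B(4)=-48.
So the global minimum of f is A(3) + B(4) − 2 = -459 − 48 − 2 = -509, attained at (3, 4).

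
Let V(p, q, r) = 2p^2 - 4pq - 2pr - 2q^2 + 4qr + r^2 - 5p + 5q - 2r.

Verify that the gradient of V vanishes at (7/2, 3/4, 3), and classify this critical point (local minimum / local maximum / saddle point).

∇V = (4p - 4q - 2r - 5, -4p - 4q + 4r + 5, -2p + 4q + 2r - 2); substituting (7/2, 3/4, 3) gives ∇V = (0, 0, 0), so (7/2, 3/4, 3) is indeed a critical point.
The Hessian is constant: H = [[4, -4, -2], [-4, -4, 4], [-2, 4, 2]].
Leading principal minors: Δ₁ = 4, Δ₂ = -32, Δ₃ = -48.
The minors fit neither the all-positive nor the alternating-sign pattern, so H is indefinite: a saddle point.

saddle point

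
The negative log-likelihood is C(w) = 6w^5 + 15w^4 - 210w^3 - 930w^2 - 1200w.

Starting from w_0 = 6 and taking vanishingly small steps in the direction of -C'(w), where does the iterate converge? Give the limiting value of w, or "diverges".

C'(w) = 30(w - 5)(w + 1)(w + 2)(w + 4), so C'(6) = 16800.
Gradient descent moves in the -C' direction, i.e. w is decreasing.
The nearest critical point in that direction is w = 5, where C'' = 11340 > 0 (a local minimum). The iterate converges there.

5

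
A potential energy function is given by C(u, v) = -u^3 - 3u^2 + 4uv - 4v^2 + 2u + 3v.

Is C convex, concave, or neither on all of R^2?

neither

The term -u^3 is cubic, so the Hessian is not constant.
∂²C/∂u² = -6u - 6, which takes both signs as u varies (negative for sufficiently large u). A diagonal entry of the Hessian changing sign means the Hessian is neither positive- nor negative-semidefinite on all of R^2.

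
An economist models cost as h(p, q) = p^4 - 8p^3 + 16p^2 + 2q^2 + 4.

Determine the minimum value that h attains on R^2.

h(p,q) separates as A(p) + B(q) + 4, so its minimum is min A + min B + 4.
A'(p) = 4p(p - 4)(p - 2) vanishes at p ∈ {0, 2, 4}; B'(q) = 4q vanishes at q ∈ {0}.
Local minima of A (where A''>0): A(0)=0, A(4)=0. Local minima of B: B(0)=0.
So the global minimum of h is A(0) + B(0) + 4 = 0 + 0 + 4 = 4, attained at (0, 0).

4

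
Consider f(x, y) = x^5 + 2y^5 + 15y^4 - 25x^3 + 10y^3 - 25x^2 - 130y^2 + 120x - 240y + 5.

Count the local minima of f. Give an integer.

f separates as a function of x plus a function of y, so ∇f=0 decouples.
∂f/∂x = 5(x - 4)(x - 1)(x + 2)(x + 3) = 0 at x ∈ {-3, -2, 1, 4}; ∂f/∂y = 10(y - 2)(y + 1)(y + 3)(y + 4) = 0 at y ∈ {-4, -3, -1, 2}.
The Hessian is diagonal: diag(f_xx, f_yy). Second derivatives: f_xx(-3)=-140, f_xx(-2)=90, f_xx(1)=-180, f_xx(4)=630; f_yy(-4)=-180, f_yy(-3)=100, f_yy(-1)=-180, f_yy(2)=900.
Local minima occur where both diagonal entries positive: (-2, -3), (-2, 2), (4, -3), (4, 2). Count: 4.

4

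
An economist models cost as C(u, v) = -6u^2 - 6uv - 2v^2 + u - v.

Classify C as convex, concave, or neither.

C is quadratic, so its Hessian is the constant matrix H = [[-12, -6], [-6, -4]].
det(H) = 12, tr(H) = -16.
det(H) > 0 and tr(H) < 0, so H is negative definite everywhere: concave.

concave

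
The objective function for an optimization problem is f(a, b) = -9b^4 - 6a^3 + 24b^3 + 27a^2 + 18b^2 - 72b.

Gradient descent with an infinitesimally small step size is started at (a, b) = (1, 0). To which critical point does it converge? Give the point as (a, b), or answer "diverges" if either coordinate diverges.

(0, 1)

f is separable, so gradient descent decouples: a follows -∂f/∂a, b follows -∂f/∂b.
∂f/∂a = -18a(a - 3); at a=1 this is 36, so a decreases.
∂f/∂b = -36(b - 2)(b - 1)(b + 1); at b=0 this is -72, so b increases.
a converges to its nearest critical value 0 (a local min of the a-part); b converges to 1. The iterate converges to (0, 1).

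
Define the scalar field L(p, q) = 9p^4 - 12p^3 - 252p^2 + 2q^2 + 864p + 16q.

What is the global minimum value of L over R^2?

-4448

L(p,q) separates as A(p) + B(q), so its minimum is min A + min B.
A'(p) = 36(p - 3)(p - 2)(p + 4) vanishes at p ∈ {-4, 2, 3}; B'(q) = 4q + 16 vanishes at q ∈ {-4}.
Local minima of A (where A''>0): A(-4)=-4416, A(3)=729. Local minima of B: B(-4)=-32.
So the global minimum of L is A(-4) + B(-4) = -4416 − 32 = -4448, attained at (-4, -4).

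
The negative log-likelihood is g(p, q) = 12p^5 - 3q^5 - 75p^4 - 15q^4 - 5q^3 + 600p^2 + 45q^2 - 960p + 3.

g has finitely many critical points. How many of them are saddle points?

8

g separates as a function of p plus a function of q, so ∇g=0 decouples.
∂g/∂p = 60(p - 4)(p - 2)(p - 1)(p + 2) = 0 at p ∈ {-2, 1, 2, 4}; ∂g/∂q = -15q(q - 1)(q + 2)(q + 3) = 0 at q ∈ {-3, -2, 0, 1}.
The Hessian is diagonal: diag(g_pp, g_qq). Second derivatives: g_pp(-2)=-4320, g_pp(1)=540, g_pp(2)=-480, g_pp(4)=2160; g_qq(-3)=180, g_qq(-2)=-90, g_qq(0)=90, g_qq(1)=-180.
Saddle points occur where the two diagonal entries have opposite signs: (-2, -3), (-2, 0), (1, -2), (1, 1), (2, -3), (2, 0), (4, -2), (4, 1). Count: 8.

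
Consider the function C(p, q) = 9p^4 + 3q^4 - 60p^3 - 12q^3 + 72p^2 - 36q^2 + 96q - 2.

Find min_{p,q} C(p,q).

-578

C(p,q) separates as A(p) + B(q) − 2, so its minimum is min A + min B − 2.
A'(p) = 36p(p - 4)(p - 1) vanishes at p ∈ {0, 1, 4}; B'(q) = 12(q - 4)(q - 1)(q + 2) vanishes at q ∈ {-2, 1, 4}.
Local minima of A (where A''>0): A(0)=0, A(4)=-384. Local minima of B: B(-2)=-192, B(4)=-192.
So the global minimum of C is A(4) + B(-2) − 2 = -384 − 192 − 2 = -578, attained at (4, -2).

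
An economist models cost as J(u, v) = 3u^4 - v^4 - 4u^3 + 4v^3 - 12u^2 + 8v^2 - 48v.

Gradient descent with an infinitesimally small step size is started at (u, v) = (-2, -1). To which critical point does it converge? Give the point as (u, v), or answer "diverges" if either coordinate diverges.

J is separable, so gradient descent decouples: u follows -∂J/∂u, v follows -∂J/∂v.
∂J/∂u = 12u(u - 2)(u + 1); at u=-2 this is -96, so u increases.
∂J/∂v = -4(v - 3)(v - 2)(v + 2); at v=-1 this is -48, so v increases.
u converges to its nearest critical value -1 (a local min of the u-part); v converges to 2. The iterate converges to (-1, 2).

(-1, 2)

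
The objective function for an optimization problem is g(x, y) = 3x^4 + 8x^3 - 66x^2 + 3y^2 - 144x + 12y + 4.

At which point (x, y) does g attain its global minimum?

g(x,y) separates as P(x) + Q(y) + 4, so its minimum is min P + min Q + 4.
P'(x) = 12(x - 3)(x + 1)(x + 4) vanishes at x ∈ {-4, -1, 3}; Q'(y) = 6y + 12 vanishes at y ∈ {-2}.
Local minima of P (where P''>0): P(-4)=-224, P(3)=-567. Local minima of Q: Q(-2)=-12.
So the global minimum of g is P(3) + Q(-2) + 4 = -567 − 12 + 4 = -575, attained at (3, -2).

(3, -2)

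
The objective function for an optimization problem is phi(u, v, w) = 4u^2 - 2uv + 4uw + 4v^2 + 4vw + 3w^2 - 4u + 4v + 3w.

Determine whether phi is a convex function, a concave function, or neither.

phi is quadratic, so its Hessian is the constant matrix H = [[8, -2, 4], [-2, 8, 4], [4, 4, 6]].
Leading principal minors: 8, 60, 40.
All positive ⇒ H ≻ 0 ⇒ convex.

convex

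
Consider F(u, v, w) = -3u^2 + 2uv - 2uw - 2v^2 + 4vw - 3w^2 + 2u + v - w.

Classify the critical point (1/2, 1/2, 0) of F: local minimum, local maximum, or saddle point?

The Hessian is constant: H = [[-6, 2, -2], [2, -4, 4], [-2, 4, -6]].
Leading principal minors: Δ₁ = -6, Δ₂ = 20, Δ₃ = -40.
The minors alternate sign starting negative (−, +, −), so H is negative definite: a local maximum.

local maximum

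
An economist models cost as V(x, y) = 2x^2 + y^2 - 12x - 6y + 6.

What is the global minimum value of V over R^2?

-21

V(x,y) separates as P(x) + Q(y) + 6, so its minimum is min P + min Q + 6.
P'(x) = 4x - 12 vanishes at x ∈ {3}; Q'(y) = 2y - 6 vanishes at y ∈ {3}.
Local minima of P (where P''>0): P(3)=-18. Local minima of Q: Q(3)=-9.
So the global minimum of V is P(3) + Q(3) + 6 = -18 − 9 + 6 = -21, attained at (3, 3).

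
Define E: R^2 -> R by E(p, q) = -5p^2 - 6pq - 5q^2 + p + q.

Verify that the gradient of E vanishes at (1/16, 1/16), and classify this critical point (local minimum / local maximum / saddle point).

local maximum

∇E = (-10p - 6q + 1, -6p - 10q + 1); substituting (1/16, 1/16) gives ∇E = (0, 0), so (1/16, 1/16) is indeed a critical point.
The Hessian of E is constant: H = [[-10, -6], [-6, -10]].
det(H) = (-10)·(-10) − (-6)² = 64.
det(H) > 0 and tr(H) = -20 < 0, so H is negative definite and the point is a local maximum.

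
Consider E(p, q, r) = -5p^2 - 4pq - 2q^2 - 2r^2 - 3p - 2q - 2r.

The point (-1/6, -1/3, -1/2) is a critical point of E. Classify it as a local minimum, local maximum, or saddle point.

local maximum

The Hessian is constant: H = [[-10, -4, 0], [-4, -4, 0], [0, 0, -4]].
Leading principal minors: Δ₁ = -10, Δ₂ = 24, Δ₃ = -96.
The minors alternate sign starting negative (−, +, −), so H is negative definite: a local maximum.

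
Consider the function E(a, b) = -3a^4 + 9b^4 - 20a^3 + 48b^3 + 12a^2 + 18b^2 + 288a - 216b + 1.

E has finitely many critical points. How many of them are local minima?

2

E separates as a function of a plus a function of b, so ∇E=0 decouples.
∂E/∂a = -12(a - 2)(a + 3)(a + 4) = 0 at a ∈ {-4, -3, 2}; ∂E/∂b = 36(b - 1)(b + 2)(b + 3) = 0 at b ∈ {-3, -2, 1}.
The Hessian is diagonal: diag(E_aa, E_bb). Second derivatives: E_aa(-4)=-72, E_aa(-3)=60, E_aa(2)=-360; E_bb(-3)=144, E_bb(-2)=-108, E_bb(1)=432.
Local minima occur where both diagonal entries positive: (-3, -3), (-3, 1). Count: 2.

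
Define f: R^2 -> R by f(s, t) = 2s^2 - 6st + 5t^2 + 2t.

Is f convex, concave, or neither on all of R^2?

f is quadratic, so its Hessian is the constant matrix H = [[4, -6], [-6, 10]].
det(H) = 4, tr(H) = 14.
det(H) > 0 and tr(H) > 0, so H is positive definite everywhere: convex.

convex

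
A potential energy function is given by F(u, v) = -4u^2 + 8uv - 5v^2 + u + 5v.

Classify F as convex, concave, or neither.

F is quadratic, so its Hessian is the constant matrix H = [[-8, 8], [8, -10]].
det(H) = 16, tr(H) = -18.
det(H) > 0 and tr(H) < 0, so H is negative definite everywhere: concave.

concave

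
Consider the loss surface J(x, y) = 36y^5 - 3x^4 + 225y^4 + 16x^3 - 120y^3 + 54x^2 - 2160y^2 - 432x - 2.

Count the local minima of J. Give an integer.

2

J separates as a function of x plus a function of y, so ∇J=0 decouples.
∂J/∂x = -12(x - 4)(x - 3)(x + 3) = 0 at x ∈ {-3, 3, 4}; ∂J/∂y = 180y(y - 2)(y + 3)(y + 4) = 0 at y ∈ {-4, -3, 0, 2}.
The Hessian is diagonal: diag(J_xx, J_yy). Second derivatives: J_xx(-3)=-504, J_xx(3)=72, J_xx(4)=-84; J_yy(-4)=-4320, J_yy(-3)=2700, J_yy(0)=-4320, J_yy(2)=10800.
Local minima occur where both diagonal entries positive: (3, -3), (3, 2). Count: 2.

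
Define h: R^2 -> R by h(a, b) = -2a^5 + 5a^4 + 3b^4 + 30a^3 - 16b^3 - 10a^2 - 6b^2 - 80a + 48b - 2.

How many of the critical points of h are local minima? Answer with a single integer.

4

h separates as a function of a plus a function of b, so ∇h=0 decouples.
∂h/∂a = -10(a - 4)(a - 1)(a + 1)(a + 2) = 0 at a ∈ {-2, -1, 1, 4}; ∂h/∂b = 12(b - 4)(b - 1)(b + 1) = 0 at b ∈ {-1, 1, 4}.
The Hessian is diagonal: diag(h_aa, h_bb). Second derivatives: h_aa(-2)=180, h_aa(-1)=-100, h_aa(1)=180, h_aa(4)=-900; h_bb(-1)=120, h_bb(1)=-72, h_bb(4)=180.
Local minima occur where both diagonal entries positive: (-2, -1), (-2, 4), (1, -1), (1, 4). Count: 4.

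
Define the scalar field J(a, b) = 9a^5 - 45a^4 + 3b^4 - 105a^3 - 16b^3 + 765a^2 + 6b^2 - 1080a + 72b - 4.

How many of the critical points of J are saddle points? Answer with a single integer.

J separates as a function of a plus a function of b, so ∇J=0 decouples.
∂J/∂a = 45(a - 4)(a - 2)(a - 1)(a + 3) = 0 at a ∈ {-3, 1, 2, 4}; ∂J/∂b = 12(b - 3)(b - 2)(b + 1) = 0 at b ∈ {-1, 2, 3}.
The Hessian is diagonal: diag(J_aa, J_bb). Second derivatives: J_aa(-3)=-6300, J_aa(1)=540, J_aa(2)=-450, J_aa(4)=1890; J_bb(-1)=144, J_bb(2)=-36, J_bb(3)=48.
Saddle points occur where the two diagonal entries have opposite signs: (-3, -1), (-3, 3), (1, 2), (2, -1), (2, 3), (4, 2). Count: 6.

6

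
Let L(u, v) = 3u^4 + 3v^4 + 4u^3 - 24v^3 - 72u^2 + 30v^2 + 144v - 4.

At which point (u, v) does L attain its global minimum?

(-4, -1)

L(u,v) separates as P(u) + Q(v) − 4, so its minimum is min P + min Q − 4.
P'(u) = 12u(u - 3)(u + 4) vanishes at u ∈ {-4, 0, 3}; Q'(v) = 12(v - 4)(v - 3)(v + 1) vanishes at v ∈ {-1, 3, 4}.
Local minima of P (where P''>0): P(-4)=-640, P(3)=-297. Local minima of Q: Q(-1)=-87, Q(4)=288.
So the global minimum of L is P(-4) + Q(-1) − 4 = -640 − 87 − 4 = -731, attained at (-4, -1).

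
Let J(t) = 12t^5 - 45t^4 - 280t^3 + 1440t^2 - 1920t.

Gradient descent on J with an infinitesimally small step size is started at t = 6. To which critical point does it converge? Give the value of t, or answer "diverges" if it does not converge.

J'(t) = 60(t - 4)(t - 2)(t - 1)(t + 4), so J'(6) = 24000.
Gradient descent moves in the -J' direction, i.e. t is decreasing.
The nearest critical point in that direction is t = 4, where J'' = 2880 > 0 (a local minimum). The iterate converges there.

4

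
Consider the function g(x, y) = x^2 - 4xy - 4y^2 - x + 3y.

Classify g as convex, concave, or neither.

neither

g is quadratic, so its Hessian is the constant matrix H = [[2, -4], [-4, -8]].
det(H) = -32, tr(H) = -6.
det(H) < 0, so H is indefinite: neither convex nor concave.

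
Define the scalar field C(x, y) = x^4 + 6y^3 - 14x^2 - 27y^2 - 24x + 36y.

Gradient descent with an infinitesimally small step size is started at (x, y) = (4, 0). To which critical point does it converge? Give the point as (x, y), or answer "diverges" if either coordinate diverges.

diverges

C is separable, so gradient descent decouples: x follows -∂C/∂x, y follows -∂C/∂y.
∂C/∂x = 4(x - 3)(x + 1)(x + 2); at x=4 this is 120, so x decreases.
∂C/∂y = 18(y - 2)(y - 1); at y=0 this is 36, so y decreases.
The y-coordinate has no critical point in that direction and runs off to infinity.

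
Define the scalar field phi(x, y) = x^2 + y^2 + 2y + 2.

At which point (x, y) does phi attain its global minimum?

phi(x,y) separates as P(x) + Q(y) + 2, so its minimum is min P + min Q + 2.
P'(x) = 2x vanishes at x ∈ {0}; Q'(y) = 2y + 2 vanishes at y ∈ {-1}.
Local minima of P (where P''>0): P(0)=0. Local minima of Q: Q(-1)=-1.
So the global minimum of phi is P(0) + Q(-1) + 2 = 0 − 1 + 2 = 1, attained at (0, -1).

(0, -1)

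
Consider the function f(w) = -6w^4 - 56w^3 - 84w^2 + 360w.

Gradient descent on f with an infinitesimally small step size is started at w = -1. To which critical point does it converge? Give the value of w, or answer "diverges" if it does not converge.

-3

f'(w) = -24(w - 1)(w + 3)(w + 5), so f'(-1) = 384.
Gradient descent moves in the -f' direction, i.e. w is decreasing.
The nearest critical point in that direction is w = -3, where f'' = 192 > 0 (a local minimum). The iterate converges there.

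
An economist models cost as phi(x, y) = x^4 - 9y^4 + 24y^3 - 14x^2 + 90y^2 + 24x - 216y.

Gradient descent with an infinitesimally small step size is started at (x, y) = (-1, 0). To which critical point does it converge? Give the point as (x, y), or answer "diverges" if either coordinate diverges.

(-3, 1)

phi is separable, so gradient descent decouples: x follows -∂phi/∂x, y follows -∂phi/∂y.
∂phi/∂x = 4(x - 2)(x - 1)(x + 3); at x=-1 this is 48, so x decreases.
∂phi/∂y = -36(y - 3)(y - 1)(y + 2); at y=0 this is -216, so y increases.
x converges to its nearest critical value -3 (a local min of the x-part); y converges to 1. The iterate converges to (-3, 1).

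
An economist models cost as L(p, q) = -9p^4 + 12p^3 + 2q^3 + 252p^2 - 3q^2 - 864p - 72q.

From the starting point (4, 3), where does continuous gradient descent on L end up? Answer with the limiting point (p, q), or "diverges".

L is separable, so gradient descent decouples: p follows -∂L/∂p, q follows -∂L/∂q.
∂L/∂p = -36(p - 3)(p - 2)(p + 4); at p=4 this is -576, so p increases.
∂L/∂q = 6(q - 4)(q + 3); at q=3 this is -36, so q increases.
The p-coordinate has no critical point in that direction and runs off to infinity.

diverges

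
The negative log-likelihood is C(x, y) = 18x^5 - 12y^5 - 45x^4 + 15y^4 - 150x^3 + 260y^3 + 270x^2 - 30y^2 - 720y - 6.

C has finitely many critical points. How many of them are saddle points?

C separates as a function of x plus a function of y, so ∇C=0 decouples.
∂C/∂x = 90x(x - 3)(x - 1)(x + 2) = 0 at x ∈ {-2, 0, 1, 3}; ∂C/∂y = -60(y - 4)(y - 1)(y + 1)(y + 3) = 0 at y ∈ {-3, -1, 1, 4}.
The Hessian is diagonal: diag(C_xx, C_yy). Second derivatives: C_xx(-2)=-2700, C_xx(0)=540, C_xx(1)=-540, C_xx(3)=2700; C_yy(-3)=3360, C_yy(-1)=-1200, C_yy(1)=1440, C_yy(4)=-6300.
Saddle points occur where the two diagonal entries have opposite signs: (-2, -3), (-2, 1), (0, -1), (0, 4), (1, -3), (1, 1), (3, -1), (3, 4). Count: 8.

8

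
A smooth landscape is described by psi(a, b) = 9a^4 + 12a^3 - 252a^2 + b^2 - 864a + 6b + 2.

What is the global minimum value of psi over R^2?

psi(a,b) separates as P(a) + Q(b) + 2, so its minimum is min P + min Q + 2.
P'(a) = 36(a - 4)(a + 2)(a + 3) vanishes at a ∈ {-3, -2, 4}; Q'(b) = 2b + 6 vanishes at b ∈ {-3}.
Local minima of P (where P''>0): P(-3)=729, P(4)=-4416. Local minima of Q: Q(-3)=-9.
So the global minimum of psi is P(4) + Q(-3) + 2 = -4416 − 9 + 2 = -4423, attained at (4, -3).

-4423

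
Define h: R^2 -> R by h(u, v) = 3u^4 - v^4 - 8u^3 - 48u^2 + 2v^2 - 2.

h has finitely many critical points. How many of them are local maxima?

h separates as a function of u plus a function of v, so ∇h=0 decouples.
∂h/∂u = 12u(u - 4)(u + 2) = 0 at u ∈ {-2, 0, 4}; ∂h/∂v = -4v(v - 1)(v + 1) = 0 at v ∈ {-1, 0, 1}.
The Hessian is diagonal: diag(h_uu, h_vv). Second derivatives: h_uu(-2)=144, h_uu(0)=-96, h_uu(4)=288; h_vv(-1)=-8, h_vv(0)=4, h_vv(1)=-8.
Local maxima occur where both diagonal entries negative: (0, -1), (0, 1). Count: 2.

2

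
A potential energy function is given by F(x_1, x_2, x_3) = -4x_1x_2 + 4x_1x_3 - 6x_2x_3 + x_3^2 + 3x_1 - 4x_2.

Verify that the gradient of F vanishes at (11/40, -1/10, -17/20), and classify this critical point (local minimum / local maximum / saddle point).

saddle point

∇F = (-4x_2 + 4x_3 + 3, -4x_1 - 6x_3 - 4, 4x_1 - 6x_2 + 2x_3); substituting (11/40, -1/10, -17/20) gives ∇F = (0, 0, 0), so (11/40, -1/10, -17/20) is indeed a critical point.
The Hessian is constant: H = [[0, -4, 4], [-4, 0, -6], [4, -6, 2]].
Leading principal minors: Δ₁ = 0, Δ₂ = -16, Δ₃ = 160.
The minors fit neither the all-positive nor the alternating-sign pattern, so H is indefinite: a saddle point.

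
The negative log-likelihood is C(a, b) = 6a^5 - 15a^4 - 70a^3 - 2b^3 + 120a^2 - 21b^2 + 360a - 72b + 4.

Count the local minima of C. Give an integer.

C separates as a function of a plus a function of b, so ∇C=0 decouples.
∂C/∂a = 30(a - 3)(a - 2)(a + 1)(a + 2) = 0 at a ∈ {-2, -1, 2, 3}; ∂C/∂b = -6(b + 3)(b + 4) = 0 at b ∈ {-4, -3}.
The Hessian is diagonal: diag(C_aa, C_bb). Second derivatives: C_aa(-2)=-600, C_aa(-1)=360, C_aa(2)=-360, C_aa(3)=600; C_bb(-4)=6, C_bb(-3)=-6.
Local minima occur where both diagonal entries positive: (-1, -4), (3, -4). Count: 2.

2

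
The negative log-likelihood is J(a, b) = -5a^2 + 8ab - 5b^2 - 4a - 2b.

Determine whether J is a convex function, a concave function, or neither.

J is quadratic, so its Hessian is the constant matrix H = [[-10, 8], [8, -10]].
det(H) = 36, tr(H) = -20.
det(H) > 0 and tr(H) < 0, so H is negative definite everywhere: concave.

concave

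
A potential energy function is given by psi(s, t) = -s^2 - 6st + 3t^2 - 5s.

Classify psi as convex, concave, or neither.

psi is quadratic, so its Hessian is the constant matrix H = [[-2, -6], [-6, 6]].
det(H) = -48, tr(H) = 4.
det(H) < 0, so H is indefinite: neither convex nor concave.

neither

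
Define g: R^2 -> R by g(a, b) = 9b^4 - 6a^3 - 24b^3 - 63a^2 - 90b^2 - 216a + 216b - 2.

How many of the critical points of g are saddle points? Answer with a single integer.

g separates as a function of a plus a function of b, so ∇g=0 decouples.
∂g/∂a = -18(a + 3)(a + 4) = 0 at a ∈ {-4, -3}; ∂g/∂b = 36(b - 3)(b - 1)(b + 2) = 0 at b ∈ {-2, 1, 3}.
The Hessian is diagonal: diag(g_aa, g_bb). Second derivatives: g_aa(-4)=18, g_aa(-3)=-18; g_bb(-2)=540, g_bb(1)=-216, g_bb(3)=360.
Saddle points occur where the two diagonal entries have opposite signs: (-4, 1), (-3, -2), (-3, 3). Count: 3.

3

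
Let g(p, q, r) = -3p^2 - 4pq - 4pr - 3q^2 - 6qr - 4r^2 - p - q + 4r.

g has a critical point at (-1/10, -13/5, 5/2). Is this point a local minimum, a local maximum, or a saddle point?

local maximum

The Hessian is constant: H = [[-6, -4, -4], [-4, -6, -6], [-4, -6, -8]].
Leading principal minors: Δ₁ = -6, Δ₂ = 20, Δ₃ = -40.
The minors alternate sign starting negative (−, +, −), so H is negative definite: a local maximum.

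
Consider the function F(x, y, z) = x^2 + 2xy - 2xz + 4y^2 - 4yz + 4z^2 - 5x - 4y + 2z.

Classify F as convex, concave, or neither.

convex

F is quadratic, so its Hessian is the constant matrix H = [[2, 2, -2], [2, 8, -4], [-2, -4, 8]].
Leading principal minors: 2, 12, 64.
All positive ⇒ H ≻ 0 ⇒ convex.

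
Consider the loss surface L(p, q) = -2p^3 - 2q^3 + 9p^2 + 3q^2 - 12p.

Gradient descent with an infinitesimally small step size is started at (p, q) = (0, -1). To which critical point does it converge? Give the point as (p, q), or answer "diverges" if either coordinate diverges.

(1, 0)

L is separable, so gradient descent decouples: p follows -∂L/∂p, q follows -∂L/∂q.
∂L/∂p = -6(p - 2)(p - 1); at p=0 this is -12, so p increases.
∂L/∂q = -6q(q - 1); at q=-1 this is -12, so q increases.
p converges to its nearest critical value 1 (a local min of the p-part); q converges to 0. The iterate converges to (1, 0).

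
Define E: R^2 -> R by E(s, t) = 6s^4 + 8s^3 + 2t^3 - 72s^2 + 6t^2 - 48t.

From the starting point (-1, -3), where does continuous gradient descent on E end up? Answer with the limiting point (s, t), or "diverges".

(-3, 2)

E is separable, so gradient descent decouples: s follows -∂E/∂s, t follows -∂E/∂t.
∂E/∂s = 24s(s - 2)(s + 3); at s=-1 this is 144, so s decreases.
∂E/∂t = 6(t - 2)(t + 4); at t=-3 this is -30, so t increases.
s converges to its nearest critical value -3 (a local min of the s-part); t converges to 2. The iterate converges to (-3, 2).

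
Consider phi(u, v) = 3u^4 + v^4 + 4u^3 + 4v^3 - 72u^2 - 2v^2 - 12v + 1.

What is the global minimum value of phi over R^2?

phi(u,v) separates as P(u) + Q(v) + 1, so its minimum is min P + min Q + 1.
P'(u) = 12u(u - 3)(u + 4) vanishes at u ∈ {-4, 0, 3}; Q'(v) = 4(v - 1)(v + 1)(v + 3) vanishes at v ∈ {-3, -1, 1}.
Local minima of P (where P''>0): P(-4)=-640, P(3)=-297. Local minima of Q: Q(-3)=-9, Q(1)=-9.
So the global minimum of phi is P(-4) + Q(-3) + 1 = -640 − 9 + 1 = -648, attained at (-4, -3).

-648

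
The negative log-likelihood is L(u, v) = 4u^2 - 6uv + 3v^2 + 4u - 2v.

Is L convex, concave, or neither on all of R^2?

convex

L is quadratic, so its Hessian is the constant matrix H = [[8, -6], [-6, 6]].
det(H) = 12, tr(H) = 14.
det(H) > 0 and tr(H) > 0, so H is positive definite everywhere: convex.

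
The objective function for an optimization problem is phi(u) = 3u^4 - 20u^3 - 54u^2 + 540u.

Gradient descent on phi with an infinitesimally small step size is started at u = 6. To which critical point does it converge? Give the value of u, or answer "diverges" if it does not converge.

phi'(u) = 12(u - 5)(u - 3)(u + 3), so phi'(6) = 324.
Gradient descent moves in the -phi' direction, i.e. u is decreasing.
The nearest critical point in that direction is u = 5, where phi'' = 192 > 0 (a local minimum). The iterate converges there.

5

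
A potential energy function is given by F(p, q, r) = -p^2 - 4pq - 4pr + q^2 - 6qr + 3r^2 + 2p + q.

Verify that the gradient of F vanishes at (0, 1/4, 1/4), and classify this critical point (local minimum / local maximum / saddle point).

saddle point

∇F = (-2p - 4q - 4r + 2, -4p + 2q - 6r + 1, -4p - 6q + 6r); substituting (0, 1/4, 1/4) gives ∇F = (0, 0, 0), so (0, 1/4, 1/4) is indeed a critical point.
The Hessian is constant: H = [[-2, -4, -4], [-4, 2, -6], [-4, -6, 6]].
Leading principal minors: Δ₁ = -2, Δ₂ = -20, Δ₃ = -272.
The minors fit neither the all-positive nor the alternating-sign pattern, so H is indefinite: a saddle point.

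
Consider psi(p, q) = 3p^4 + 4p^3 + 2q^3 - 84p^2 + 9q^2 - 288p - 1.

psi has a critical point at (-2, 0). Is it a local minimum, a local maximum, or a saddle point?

saddle point

The mixed partial ∂²psi/∂p∂q is 0, so the Hessian at any point is diag(psi_pp, psi_qq) = diag(12(3p^2 + 2p - 14), 6(2q + 3)).
At (-2, 0): H = diag(-72, 18).
The eigenvalues have opposite signs, so H is indefinite: a saddle point.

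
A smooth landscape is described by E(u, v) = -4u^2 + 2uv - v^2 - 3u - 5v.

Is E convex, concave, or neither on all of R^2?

concave

E is quadratic, so its Hessian is the constant matrix H = [[-8, 2], [2, -2]].
det(H) = 12, tr(H) = -10.
det(H) > 0 and tr(H) < 0, so H is negative definite everywhere: concave.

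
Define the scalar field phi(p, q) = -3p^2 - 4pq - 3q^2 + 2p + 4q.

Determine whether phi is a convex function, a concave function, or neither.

concave

phi is quadratic, so its Hessian is the constant matrix H = [[-6, -4], [-4, -6]].
det(H) = 20, tr(H) = -12.
det(H) > 0 and tr(H) < 0, so H is negative definite everywhere: concave.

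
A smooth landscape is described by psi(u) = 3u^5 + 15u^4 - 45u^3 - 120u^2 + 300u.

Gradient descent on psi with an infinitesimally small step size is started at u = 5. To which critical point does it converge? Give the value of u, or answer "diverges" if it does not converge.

psi'(u) = 15(u - 2)(u - 1)(u + 2)(u + 5), so psi'(5) = 12600.
Gradient descent moves in the -psi' direction, i.e. u is decreasing.
The nearest critical point in that direction is u = 2, where psi'' = 420 > 0 (a local minimum). The iterate converges there.

2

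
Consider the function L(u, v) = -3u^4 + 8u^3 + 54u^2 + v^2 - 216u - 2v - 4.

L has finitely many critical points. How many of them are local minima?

1

L separates as a function of u plus a function of v, so ∇L=0 decouples.
∂L/∂u = -12(u - 3)(u - 2)(u + 3) = 0 at u ∈ {-3, 2, 3}; ∂L/∂v = 2(v - 1) = 0 at v ∈ {1}.
The Hessian is diagonal: diag(L_uu, L_vv). Second derivatives: L_uu(-3)=-360, L_uu(2)=60, L_uu(3)=-72; L_vv(1)=2.
Local minima occur where both diagonal entries positive: (2, 1). Count: 1.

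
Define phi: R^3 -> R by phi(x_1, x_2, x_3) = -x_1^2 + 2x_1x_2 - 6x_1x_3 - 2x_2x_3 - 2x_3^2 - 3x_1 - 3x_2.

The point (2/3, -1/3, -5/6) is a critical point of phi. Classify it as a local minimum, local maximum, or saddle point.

The Hessian is constant: H = [[-2, 2, -6], [2, 0, -2], [-6, -2, -4]].
Leading principal minors: Δ₁ = -2, Δ₂ = -4, Δ₃ = 72.
The minors fit neither the all-positive nor the alternating-sign pattern, so H is indefinite: a saddle point.

saddle point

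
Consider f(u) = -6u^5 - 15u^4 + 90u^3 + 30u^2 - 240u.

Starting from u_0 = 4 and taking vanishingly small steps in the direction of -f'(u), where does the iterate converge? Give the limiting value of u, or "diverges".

f'(u) = -30(u - 2)(u - 1)(u + 1)(u + 4), so f'(4) = -7200.
Gradient descent moves in the -f' direction, i.e. u is increasing.
There is no critical point above u=4, and f' keeps the same sign, so the iterate runs off to +∞.

diverges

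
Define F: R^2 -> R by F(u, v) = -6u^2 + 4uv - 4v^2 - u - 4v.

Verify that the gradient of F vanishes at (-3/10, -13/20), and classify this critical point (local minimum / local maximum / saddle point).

∇F = (-12u + 4v - 1, 4u - 8v - 4); substituting (-3/10, -13/20) gives ∇F = (0, 0), so (-3/10, -13/20) is indeed a critical point.
The Hessian of F is constant: H = [[-12, 4], [4, -8]].
det(H) = (-12)·(-8) − 4² = 80.
det(H) > 0 and tr(H) = -20 < 0, so H is negative definite and the point is a local maximum.

local maximum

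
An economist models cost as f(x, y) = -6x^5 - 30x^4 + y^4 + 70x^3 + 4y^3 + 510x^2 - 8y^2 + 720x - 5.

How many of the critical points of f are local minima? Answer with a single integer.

f separates as a function of x plus a function of y, so ∇f=0 decouples.
∂f/∂x = -30(x - 3)(x + 1)(x + 2)(x + 4) = 0 at x ∈ {-4, -2, -1, 3}; ∂f/∂y = 4y(y - 1)(y + 4) = 0 at y ∈ {-4, 0, 1}.
The Hessian is diagonal: diag(f_xx, f_yy). Second derivatives: f_xx(-4)=1260, f_xx(-2)=-300, f_xx(-1)=360, f_xx(3)=-4200; f_yy(-4)=80, f_yy(0)=-16, f_yy(1)=20.
Local minima occur where both diagonal entries positive: (-4, -4), (-4, 1), (-1, -4), (-1, 1). Count: 4.

4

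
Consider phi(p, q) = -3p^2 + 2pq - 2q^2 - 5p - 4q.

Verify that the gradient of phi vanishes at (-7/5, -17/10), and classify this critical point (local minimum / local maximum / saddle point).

local maximum

∇phi = (-6p + 2q - 5, 2p - 4q - 4); substituting (-7/5, -17/10) gives ∇phi = (0, 0), so (-7/5, -17/10) is indeed a critical point.
The Hessian of phi is constant: H = [[-6, 2], [2, -4]].
det(H) = (-6)·(-4) − 2² = 20.
det(H) > 0 and tr(H) = -10 < 0, so H is negative definite and the point is a local maximum.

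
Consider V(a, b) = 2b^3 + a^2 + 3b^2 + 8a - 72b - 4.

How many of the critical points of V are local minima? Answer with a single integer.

1

V separates as a function of a plus a function of b, so ∇V=0 decouples.
∂V/∂a = 2(a + 4) = 0 at a ∈ {-4}; ∂V/∂b = 6(b - 3)(b + 4) = 0 at b ∈ {-4, 3}.
The Hessian is diagonal: diag(V_aa, V_bb). Second derivatives: V_aa(-4)=2; V_bb(-4)=-42, V_bb(3)=42.
Local minima occur where both diagonal entries positive: (-4, 3). Count: 1.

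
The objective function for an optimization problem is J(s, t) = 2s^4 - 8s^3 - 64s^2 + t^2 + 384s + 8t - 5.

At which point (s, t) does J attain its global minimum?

J(s,t) separates as P(s) + Q(t) − 5, so its minimum is min P + min Q − 5.
P'(s) = 8(s - 4)(s - 3)(s + 4) vanishes at s ∈ {-4, 3, 4}; Q'(t) = 2(t + 4) vanishes at t ∈ {-4}.
Local minima of P (where P''>0): P(-4)=-1536, P(4)=512. Local minima of Q: Q(-4)=-16.
So the global minimum of J is P(-4) + Q(-4) − 5 = -1536 − 16 − 5 = -1557, attained at (-4, -4).

(-4, -4)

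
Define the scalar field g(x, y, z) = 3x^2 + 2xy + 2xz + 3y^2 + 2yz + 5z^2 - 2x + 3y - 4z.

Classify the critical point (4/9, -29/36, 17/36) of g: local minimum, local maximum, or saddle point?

local minimum

The Hessian is constant: H = [[6, 2, 2], [2, 6, 2], [2, 2, 10]].
Leading principal minors: Δ₁ = 6, Δ₂ = 32, Δ₃ = 288.
All leading minors are positive, so H is positive definite: a local minimum.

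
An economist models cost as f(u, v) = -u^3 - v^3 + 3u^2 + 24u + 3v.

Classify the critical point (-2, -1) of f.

local minimum

The mixed partial ∂²f/∂u∂v is 0, so the Hessian at any point is diag(f_uu, f_vv) = diag(6(-u + 1), -6v).
At (-2, -1): H = diag(18, 6).
Both eigenvalues are positive, so H is positive definite: a local minimum.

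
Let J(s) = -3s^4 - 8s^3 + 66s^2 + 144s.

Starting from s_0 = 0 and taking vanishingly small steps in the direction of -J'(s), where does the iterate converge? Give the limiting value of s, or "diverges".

-1

J'(s) = -12(s - 3)(s + 1)(s + 4), so J'(0) = 144.
Gradient descent moves in the -J' direction, i.e. s is decreasing.
The nearest critical point in that direction is s = -1, where J'' = 144 > 0 (a local minimum). The iterate converges there.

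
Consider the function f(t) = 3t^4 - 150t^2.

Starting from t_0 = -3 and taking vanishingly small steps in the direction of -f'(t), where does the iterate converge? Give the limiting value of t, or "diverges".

-5

f'(t) = 12t(t - 5)(t + 5), so f'(-3) = 576.
Gradient descent moves in the -f' direction, i.e. t is decreasing.
The nearest critical point in that direction is t = -5, where f'' = 600 > 0 (a local minimum). The iterate converges there.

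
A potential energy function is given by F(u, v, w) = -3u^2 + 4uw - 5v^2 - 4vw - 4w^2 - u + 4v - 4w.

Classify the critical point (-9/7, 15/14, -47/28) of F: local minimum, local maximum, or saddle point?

local maximum

The Hessian is constant: H = [[-6, 0, 4], [0, -10, -4], [4, -4, -8]].
Leading principal minors: Δ₁ = -6, Δ₂ = 60, Δ₃ = -224.
The minors alternate sign starting negative (−, +, −), so H is negative definite: a local maximum.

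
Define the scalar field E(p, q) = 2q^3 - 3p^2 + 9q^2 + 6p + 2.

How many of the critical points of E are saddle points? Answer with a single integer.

1

E separates as a function of p plus a function of q, so ∇E=0 decouples.
∂E/∂p = -6(p - 1) = 0 at p ∈ {1}; ∂E/∂q = 6q(q + 3) = 0 at q ∈ {-3, 0}.
The Hessian is diagonal: diag(E_pp, E_qq). Second derivatives: E_pp(1)=-6; E_qq(-3)=-18, E_qq(0)=18.
Saddle points occur where the two diagonal entries have opposite signs: (1, 0). Count: 1.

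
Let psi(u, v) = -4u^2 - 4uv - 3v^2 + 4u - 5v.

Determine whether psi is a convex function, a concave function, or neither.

concave

psi is quadratic, so its Hessian is the constant matrix H = [[-8, -4], [-4, -6]].
det(H) = 32, tr(H) = -14.
det(H) > 0 and tr(H) < 0, so H is negative definite everywhere: concave.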